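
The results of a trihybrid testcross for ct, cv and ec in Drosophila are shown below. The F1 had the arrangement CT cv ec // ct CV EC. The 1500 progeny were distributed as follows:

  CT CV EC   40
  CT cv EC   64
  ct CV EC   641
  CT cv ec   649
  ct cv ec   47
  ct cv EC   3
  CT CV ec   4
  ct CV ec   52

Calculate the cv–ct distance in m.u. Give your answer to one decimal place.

The two rarest classes, CT CV ec and ct cv EC, are the double crossovers. Comparing them with the parentals, only the cv allele has switched, so cv is the middle locus and the order is ct – cv – ec.
Crossovers in the ct–cv interval produce the single-crossover classes ct cv ec and CT CV EC (47 + 40 = 87) plus the double crossovers (7).
RF(ct–cv) = (87 + 7) / 1500 = 94/1500 = 0.0627 → 6.3 m.u.

6.3 m.u.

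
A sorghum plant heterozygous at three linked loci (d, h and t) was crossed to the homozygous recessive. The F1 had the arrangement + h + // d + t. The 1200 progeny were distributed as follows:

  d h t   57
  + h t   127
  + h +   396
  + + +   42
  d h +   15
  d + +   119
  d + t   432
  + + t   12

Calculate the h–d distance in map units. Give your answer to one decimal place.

The two rarest classes, d h + and + + t, are the double crossovers. Comparing them with the parentals, only the d allele has switched, so d is the middle locus and the order is h – d – t.
Crossovers in the h–d interval produce the single-crossover classes + + + and d h t (42 + 57 = 99) plus the double crossovers (27).
RF(h–d) = (99 + 27) / 1200 = 126/1200 = 0.1050 → 10.5 map units.

10.5 map units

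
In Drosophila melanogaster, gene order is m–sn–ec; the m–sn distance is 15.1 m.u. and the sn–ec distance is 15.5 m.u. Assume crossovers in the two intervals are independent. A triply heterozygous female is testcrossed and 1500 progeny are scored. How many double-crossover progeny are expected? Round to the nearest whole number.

Map distances give recombination frequencies of 0.151 and 0.155 for the two intervals.
With no interference, expected double-crossover frequency = 0.151 × 0.155 = 0.02340.
Expected number = 0.02340 × 1500 = 35.11 ≈ 35.

35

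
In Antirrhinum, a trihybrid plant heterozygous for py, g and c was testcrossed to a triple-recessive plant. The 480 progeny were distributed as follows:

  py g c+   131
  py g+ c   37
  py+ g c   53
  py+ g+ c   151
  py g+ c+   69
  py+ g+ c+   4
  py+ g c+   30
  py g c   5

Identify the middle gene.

The two most frequent reciprocal classes, py g c+ and py+ g+ c, are the parental types, so the F1 was py g c+ / py+ g+ c.
The two rarest classes, py g c and py+ g+ c+, are the double crossovers. Comparing them with the parentals, only the c allele has switched, so c is the middle locus and the order is py – c – g.

c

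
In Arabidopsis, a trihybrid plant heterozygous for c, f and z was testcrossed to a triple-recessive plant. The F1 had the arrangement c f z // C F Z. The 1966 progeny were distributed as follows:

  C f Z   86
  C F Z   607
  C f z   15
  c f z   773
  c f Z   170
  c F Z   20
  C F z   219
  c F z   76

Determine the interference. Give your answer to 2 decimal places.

The two rarest classes, C f z and c F Z, are the double crossovers. Comparing them with the parentals, only the c allele has switched, so c is the middle locus and the order is f – c – z.
f–c: (162 + 35)/1966 = 0.1002; c–z: (389 + 35)/1966 = 0.2157.
Expected DCO frequency = 0.1002 × 0.2157 ≈ 0.02161; observed = 35/1966 ≈ 0.01780.
Coefficient of coincidence = 0.01780/0.02161 ≈ 0.82; interference = 1 − 0.82 = 0.18.

0.18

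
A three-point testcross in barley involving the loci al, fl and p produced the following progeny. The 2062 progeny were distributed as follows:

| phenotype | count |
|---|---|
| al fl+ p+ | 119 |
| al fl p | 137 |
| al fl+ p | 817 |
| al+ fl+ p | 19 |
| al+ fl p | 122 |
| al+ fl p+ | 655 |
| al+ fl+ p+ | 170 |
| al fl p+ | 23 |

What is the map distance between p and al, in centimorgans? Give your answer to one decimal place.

13.7 centimorgans

The two most frequent reciprocal classes, al+ fl p+ and al fl+ p, are the parental types, so the F1 was al+ fl p+ / al fl+ p.
The two rarest classes, al fl p+ and al+ fl+ p, are the double crossovers. Comparing them with the parentals, only the al allele has switched, so al is the middle locus and the order is fl – al – p.
Crossovers in the al–p interval produce the single-crossover classes al+ fl p and al fl+ p+ (122 + 119 = 241) plus the double crossovers (42).
RF(al–p) = (241 + 42) / 2062 = 283/2062 = 0.1372 → 13.7 centimorgans.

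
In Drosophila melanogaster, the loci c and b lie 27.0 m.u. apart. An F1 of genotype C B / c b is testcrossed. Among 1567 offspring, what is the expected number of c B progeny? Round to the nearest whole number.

212

A map distance of 27.0 m.u. corresponds to a recombination frequency of 0.270.
The F1 is C B / c b, so c B is a recombinant gamete class with expected frequency r/2 = 0.270/2 = 0.1350.
Expected number = 0.1350 × 1567 = 211.55 ≈ 212.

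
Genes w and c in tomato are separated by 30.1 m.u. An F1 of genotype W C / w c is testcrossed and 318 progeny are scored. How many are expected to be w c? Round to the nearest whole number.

A map distance of 30.1 m.u. corresponds to a recombination frequency of 0.301.
The F1 is W C / w c, so w c is a parental gamete class with expected frequency (1 − r)/2 = 0.699/2 = 0.3495.
Expected number = 0.3495 × 318 = 111.14 ≈ 111.

111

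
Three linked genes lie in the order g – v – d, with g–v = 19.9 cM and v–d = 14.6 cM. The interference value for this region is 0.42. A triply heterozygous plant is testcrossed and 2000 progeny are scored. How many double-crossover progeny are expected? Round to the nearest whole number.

Map distances give recombination frequencies of 0.199 and 0.146 for the two intervals.
With interference 0.42 (so coincidence = 0.58), expected double-crossover frequency = 0.199 × 0.146 × 0.58 = 0.01685.
Expected number = 0.01685 × 2000 = 33.70 ≈ 34.

34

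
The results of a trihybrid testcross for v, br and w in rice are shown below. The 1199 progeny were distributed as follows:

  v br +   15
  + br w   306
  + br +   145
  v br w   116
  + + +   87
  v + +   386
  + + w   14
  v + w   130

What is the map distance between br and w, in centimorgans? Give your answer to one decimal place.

The two most frequent reciprocal classes, + br w and v + +, are the parental types, so the F1 was + br w / v + +.
The two rarest classes, + + w and v br +, are the double crossovers. Comparing them with the parentals, only the br allele has switched, so br is the middle locus and the order is w – br – v.
Crossovers in the w–br interval produce the single-crossover classes + br + and v + w (145 + 130 = 275) plus the double crossovers (29).
RF(w–br) = (275 + 29) / 1199 = 304/1199 = 0.2535 → 25.4 centimorgans.

25.4 centimorgans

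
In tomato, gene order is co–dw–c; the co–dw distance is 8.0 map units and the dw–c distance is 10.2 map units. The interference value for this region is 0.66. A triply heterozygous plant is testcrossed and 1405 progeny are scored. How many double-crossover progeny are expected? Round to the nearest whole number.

4

Map distances give recombination frequencies of 0.080 and 0.102 for the two intervals.
With interference 0.66 (so coincidence = 0.34), expected double-crossover frequency = 0.080 × 0.102 × 0.34 = 0.00277.
Expected number = 0.00277 × 1405 = 3.90 ≈ 4.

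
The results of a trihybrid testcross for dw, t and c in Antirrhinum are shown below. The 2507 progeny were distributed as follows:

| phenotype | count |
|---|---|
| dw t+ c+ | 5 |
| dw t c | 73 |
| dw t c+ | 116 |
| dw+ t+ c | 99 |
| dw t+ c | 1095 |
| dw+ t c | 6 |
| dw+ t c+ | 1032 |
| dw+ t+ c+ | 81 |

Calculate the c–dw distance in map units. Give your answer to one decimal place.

9.0 map units

The two most frequent reciprocal classes, dw+ t c+ and dw t+ c, are the parental types, so the F1 was dw+ t c+ / dw t+ c.
The two rarest classes, dw+ t c and dw t+ c+, are the double crossovers. Comparing them with the parentals, only the c allele has switched, so c is the middle locus and the order is t – c – dw.
Crossovers in the c–dw interval produce the single-crossover classes dw t c+ and dw+ t+ c (116 + 99 = 215) plus the double crossovers (11).
RF(c–dw) = (215 + 11) / 2507 = 226/2507 = 0.0901 → 9.0 map units.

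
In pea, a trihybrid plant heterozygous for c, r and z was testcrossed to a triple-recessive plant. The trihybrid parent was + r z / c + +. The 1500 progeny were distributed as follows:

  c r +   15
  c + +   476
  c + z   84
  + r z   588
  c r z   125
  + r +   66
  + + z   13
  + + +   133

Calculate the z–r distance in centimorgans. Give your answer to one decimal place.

11.9 centimorgans

The two rarest classes, + + z and c r +, are the double crossovers. Comparing them with the parentals, only the r allele has switched, so r is the middle locus and the order is c – r – z.
Crossovers in the r–z interval produce the single-crossover classes + r + and c + z (66 + 84 = 150) plus the double crossovers (28).
RF(r–z) = (150 + 28) / 1500 = 178/1500 = 0.1187 → 11.9 centimorgans.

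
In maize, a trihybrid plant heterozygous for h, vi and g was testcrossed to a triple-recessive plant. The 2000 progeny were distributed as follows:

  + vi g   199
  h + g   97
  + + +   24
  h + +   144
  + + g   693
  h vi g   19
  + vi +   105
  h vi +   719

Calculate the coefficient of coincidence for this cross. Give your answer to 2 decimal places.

The two most frequent reciprocal classes, + + g and h vi +, are the parental types, so the F1 was + + g / h vi +.
The two rarest classes, + + + and h vi g, are the double crossovers. Comparing them with the parentals, only the g allele has switched, so g is the middle locus and the order is vi – g – h.
vi–g: (343 + 43)/2000 = 0.1930; g–h: (202 + 43)/2000 = 0.1225.
Expected DCO frequency = 0.1930 × 0.1225 ≈ 0.02364; observed = 43/2000 ≈ 0.02150.
Coefficient of coincidence = 0.02150/0.02364 ≈ 0.91.

0.91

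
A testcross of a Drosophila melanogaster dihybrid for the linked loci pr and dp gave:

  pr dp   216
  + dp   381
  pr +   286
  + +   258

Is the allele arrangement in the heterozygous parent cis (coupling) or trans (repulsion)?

The two most frequent classes are + dp (381) and pr + (286); these are the parental (non-recombinant) types.
So the F1 carried + dp on one chromosome and pr + on the other — the recessive alleles are on opposite chromosomes (trans / repulsion).

trans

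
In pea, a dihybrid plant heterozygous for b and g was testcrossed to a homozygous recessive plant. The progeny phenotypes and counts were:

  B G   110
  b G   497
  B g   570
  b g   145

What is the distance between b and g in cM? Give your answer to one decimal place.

19.3 cM

The two most frequent classes, B g (570) and b G (497), are the parental types, so the F1 was B g / b G.
The recombinant classes are B G and b g: 110 + 145 = 255.
Recombination frequency = 255/1322 = 0.1929 ≈ 19.3%, i.e. 19.3 cM.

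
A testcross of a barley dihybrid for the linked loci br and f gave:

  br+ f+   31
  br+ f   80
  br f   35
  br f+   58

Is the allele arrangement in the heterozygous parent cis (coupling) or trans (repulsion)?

trans

The two most frequent classes are br+ f (80) and br f+ (58); these are the parental (non-recombinant) types.
So the F1 carried br+ f on one chromosome and br f+ on the other — the recessive alleles are on opposite chromosomes (trans / repulsion).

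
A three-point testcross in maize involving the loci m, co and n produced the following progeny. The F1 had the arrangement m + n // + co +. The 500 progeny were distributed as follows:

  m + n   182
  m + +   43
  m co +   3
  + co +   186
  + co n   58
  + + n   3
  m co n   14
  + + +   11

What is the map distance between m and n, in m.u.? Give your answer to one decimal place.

21.4 m.u.

The two rarest classes, + + n and m co +, are the double crossovers. Comparing them with the parentals, only the m allele has switched, so m is the middle locus and the order is n – m – co.
Crossovers in the n–m interval produce the single-crossover classes m + + and + co n (43 + 58 = 101) plus the double crossovers (6).
RF(n–m) = (101 + 6) / 500 = 107/500 = 0.2140 → 21.4 m.u.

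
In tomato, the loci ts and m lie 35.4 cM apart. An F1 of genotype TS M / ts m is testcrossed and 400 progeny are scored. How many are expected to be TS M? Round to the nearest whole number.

129

A map distance of 35.4 cM corresponds to a recombination frequency of 0.354.
The F1 is TS M / ts m, so TS M is a parental gamete class with expected frequency (1 − r)/2 = 0.646/2 = 0.3230.
Expected number = 0.3230 × 400 = 129.20 ≈ 129.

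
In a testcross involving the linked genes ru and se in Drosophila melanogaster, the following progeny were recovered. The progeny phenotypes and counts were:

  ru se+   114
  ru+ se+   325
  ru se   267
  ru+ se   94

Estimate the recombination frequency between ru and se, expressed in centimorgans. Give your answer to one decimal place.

The two most frequent classes, ru+ se+ (325) and ru se (267), are the parental types, so the F1 was ru+ se+ / ru se.
The recombinant classes are ru+ se and ru se+: 94 + 114 = 208.
Recombination frequency = 208/800 = 0.2600 ≈ 26.0%, i.e. 26.0 centimorgans.

26.0 centimorgans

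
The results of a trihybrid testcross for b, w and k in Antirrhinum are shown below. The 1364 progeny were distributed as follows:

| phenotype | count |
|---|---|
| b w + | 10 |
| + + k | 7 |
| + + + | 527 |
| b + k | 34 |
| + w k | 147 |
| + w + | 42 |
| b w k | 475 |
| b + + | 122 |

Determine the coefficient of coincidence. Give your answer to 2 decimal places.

The two most frequent reciprocal classes, + + + and b w k, are the parental types, so the F1 was + + + / b w k.
The two rarest classes, + + k and b w +, are the double crossovers. Comparing them with the parentals, only the k allele has switched, so k is the middle locus and the order is w – k – b.
w–k: (76 + 17)/1364 = 0.0682; k–b: (269 + 17)/1364 = 0.2097.
Expected DCO frequency = 0.0682 × 0.2097 ≈ 0.01430; observed = 17/1364 ≈ 0.01246.
Coefficient of coincidence = 0.01246/0.01430 ≈ 0.87.

0.87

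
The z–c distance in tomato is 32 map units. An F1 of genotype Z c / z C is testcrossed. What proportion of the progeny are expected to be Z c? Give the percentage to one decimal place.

34.0%

A map distance of 32 map units corresponds to a recombination frequency of 0.320.
The F1 is Z c / z C, so Z c is a parental gamete class with expected frequency (1 − r)/2 = 0.680/2 = 0.3400.
That is 0.3400 = 34.0% of the progeny.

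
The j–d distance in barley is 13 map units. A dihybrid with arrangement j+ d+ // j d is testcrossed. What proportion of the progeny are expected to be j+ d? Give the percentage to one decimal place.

A map distance of 13 map units corresponds to a recombination frequency of 0.130.
The F1 is j+ d+ / j d, so j+ d is a recombinant gamete class with expected frequency r/2 = 0.130/2 = 0.0650.
That is 0.0650 = 6.5% of the progeny.

6.5%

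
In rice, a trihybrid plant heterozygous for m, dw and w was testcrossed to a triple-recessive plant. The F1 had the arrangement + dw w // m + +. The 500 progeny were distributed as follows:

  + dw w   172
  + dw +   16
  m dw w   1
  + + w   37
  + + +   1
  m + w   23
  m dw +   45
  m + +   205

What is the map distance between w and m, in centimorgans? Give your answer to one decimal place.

8.2 centimorgans

The two rarest classes, m dw w and + + +, are the double crossovers. Comparing them with the parentals, only the m allele has switched, so m is the middle locus and the order is dw – m – w.
Crossovers in the m–w interval produce the single-crossover classes + dw + and m + w (16 + 23 = 39) plus the double crossovers (2).
RF(m–w) = (39 + 2) / 500 = 41/500 = 0.0820 → 8.2 centimorgans.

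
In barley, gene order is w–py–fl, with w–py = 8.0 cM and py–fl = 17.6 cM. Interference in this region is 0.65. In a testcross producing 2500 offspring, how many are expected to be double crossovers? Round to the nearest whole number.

Map distances give recombination frequencies of 0.080 and 0.176 for the two intervals.
With interference 0.65 (so coincidence = 0.35), expected double-crossover frequency = 0.080 × 0.176 × 0.35 = 0.00493.
Expected number = 0.00493 × 2500 = 12.32 ≈ 12.

12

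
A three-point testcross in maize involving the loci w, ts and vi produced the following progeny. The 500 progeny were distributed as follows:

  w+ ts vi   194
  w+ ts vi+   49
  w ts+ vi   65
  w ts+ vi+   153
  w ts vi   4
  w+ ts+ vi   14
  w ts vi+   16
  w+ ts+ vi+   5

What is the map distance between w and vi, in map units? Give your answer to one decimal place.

24.6 map units

The two most frequent reciprocal classes, w ts+ vi+ and w+ ts vi, are the parental types, so the F1 was w ts+ vi+ / w+ ts vi.
The two rarest classes, w+ ts+ vi+ and w ts vi, are the double crossovers. Comparing them with the parentals, only the w allele has switched, so w is the middle locus and the order is ts – w – vi.
Crossovers in the w–vi interval produce the single-crossover classes w ts+ vi and w+ ts vi+ (65 + 49 = 114) plus the double crossovers (9).
RF(w–vi) = (114 + 9) / 500 = 123/500 = 0.2460 → 24.6 map units.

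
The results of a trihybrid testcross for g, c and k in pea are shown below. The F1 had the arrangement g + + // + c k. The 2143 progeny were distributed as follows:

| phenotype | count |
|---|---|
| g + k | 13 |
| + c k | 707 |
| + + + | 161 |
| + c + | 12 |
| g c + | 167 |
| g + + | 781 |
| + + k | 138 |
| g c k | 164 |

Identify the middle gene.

The two rarest classes, g + k and + c +, are the double crossovers. Comparing them with the parentals, only the k allele has switched, so k is the middle locus and the order is c – k – g.

k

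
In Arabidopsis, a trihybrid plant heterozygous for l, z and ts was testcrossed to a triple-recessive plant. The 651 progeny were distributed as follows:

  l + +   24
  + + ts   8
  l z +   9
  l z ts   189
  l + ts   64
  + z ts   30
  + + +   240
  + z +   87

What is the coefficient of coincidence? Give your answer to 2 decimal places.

0.93

The two most frequent reciprocal classes, + + + and l z ts, are the parental types, so the F1 was + + + / l z ts.
The two rarest classes, + + ts and l z +, are the double crossovers. Comparing them with the parentals, only the ts allele has switched, so ts is the middle locus and the order is z – ts – l.
z–ts: (151 + 17)/651 = 0.2581; ts–l: (54 + 17)/651 = 0.1091.
Expected DCO frequency = 0.2581 × 0.1091 ≈ 0.02816; observed = 17/651 ≈ 0.02611.
Coefficient of coincidence = 0.02611/0.02816 ≈ 0.93.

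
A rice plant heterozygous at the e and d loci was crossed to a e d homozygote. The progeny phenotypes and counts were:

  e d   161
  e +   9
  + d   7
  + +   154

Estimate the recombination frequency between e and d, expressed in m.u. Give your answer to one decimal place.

The two most frequent classes, + + (154) and e d (161), are the parental types, so the F1 was + + / e d.
The recombinant classes are + d and e +: 7 + 9 = 16.
Recombination frequency = 16/331 = 0.0483 ≈ 4.8%, i.e. 4.8 m.u.

4.8 m.u.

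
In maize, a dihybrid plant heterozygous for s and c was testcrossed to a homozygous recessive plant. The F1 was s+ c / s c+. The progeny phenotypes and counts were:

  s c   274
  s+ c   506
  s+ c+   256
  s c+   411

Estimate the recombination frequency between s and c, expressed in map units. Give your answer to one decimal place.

The recombinant classes are s+ c+ and s c: 256 + 274 = 530.
Recombination frequency = 530/1447 = 0.3663 ≈ 36.6%, i.e. 36.6 map units.

36.6 map units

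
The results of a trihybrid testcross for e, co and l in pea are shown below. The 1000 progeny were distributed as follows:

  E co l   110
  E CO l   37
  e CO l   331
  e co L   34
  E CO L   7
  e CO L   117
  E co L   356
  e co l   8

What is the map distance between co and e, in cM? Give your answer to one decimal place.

The two most frequent reciprocal classes, E co L and e CO l, are the parental types, so the F1 was E co L / e CO l.
The two rarest classes, E CO L and e co l, are the double crossovers. Comparing them with the parentals, only the co allele has switched, so co is the middle locus and the order is e – co – l.
Crossovers in the e–co interval produce the single-crossover classes e co L and E CO l (34 + 37 = 71) plus the double crossovers (15).
RF(e–co) = (71 + 15) / 1000 = 86/1000 = 0.0860 → 8.6 cM.

8.6 cM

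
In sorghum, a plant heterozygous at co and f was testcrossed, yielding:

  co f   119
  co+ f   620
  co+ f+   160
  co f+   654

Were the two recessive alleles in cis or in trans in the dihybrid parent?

trans

The two most frequent classes are co+ f (620) and co f+ (654); these are the parental (non-recombinant) types.
So the F1 carried co+ f on one chromosome and co f+ on the other — the recessive alleles are on opposite chromosomes (trans / repulsion).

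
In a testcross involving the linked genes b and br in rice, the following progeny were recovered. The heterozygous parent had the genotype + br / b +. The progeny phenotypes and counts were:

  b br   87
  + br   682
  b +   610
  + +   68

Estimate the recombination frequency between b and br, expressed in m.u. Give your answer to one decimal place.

10.7 m.u.

The recombinant classes are + + and b br: 68 + 87 = 155.
Recombination frequency = 155/1447 = 0.1071 ≈ 10.7%, i.e. 10.7 m.u.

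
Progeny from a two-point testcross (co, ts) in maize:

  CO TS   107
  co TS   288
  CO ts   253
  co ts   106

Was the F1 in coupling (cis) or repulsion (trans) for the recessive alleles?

The two most frequent classes are CO ts (253) and co TS (288); these are the parental (non-recombinant) types.
So the F1 carried CO ts on one chromosome and co TS on the other — the recessive alleles are on opposite chromosomes (trans / repulsion).

trans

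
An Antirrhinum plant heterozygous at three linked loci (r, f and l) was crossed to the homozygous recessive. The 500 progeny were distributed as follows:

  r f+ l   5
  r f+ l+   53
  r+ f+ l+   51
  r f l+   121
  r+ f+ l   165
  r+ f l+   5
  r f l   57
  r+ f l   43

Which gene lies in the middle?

r

The two most frequent reciprocal classes, r f l+ and r+ f+ l, are the parental types, so the F1 was r f l+ / r+ f+ l.
The two rarest classes, r+ f l+ and r f+ l, are the double crossovers. Comparing them with the parentals, only the r allele has switched, so r is the middle locus and the order is f – r – l.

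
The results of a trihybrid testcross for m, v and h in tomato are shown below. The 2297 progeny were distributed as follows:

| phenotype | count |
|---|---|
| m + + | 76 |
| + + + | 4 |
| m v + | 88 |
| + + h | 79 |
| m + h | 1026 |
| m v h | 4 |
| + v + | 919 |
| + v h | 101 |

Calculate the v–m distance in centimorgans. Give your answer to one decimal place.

The two most frequent reciprocal classes, m + h and + v +, are the parental types, so the F1 was m + h / + v +.
The two rarest classes, m v h and + + +, are the double crossovers. Comparing them with the parentals, only the v allele has switched, so v is the middle locus and the order is m – v – h.
Crossovers in the m–v interval produce the single-crossover classes + + h and m v + (79 + 88 = 167) plus the double crossovers (8).
RF(m–v) = (167 + 8) / 2297 = 175/2297 = 0.0762 → 7.6 centimorgans.

7.6 centimorgans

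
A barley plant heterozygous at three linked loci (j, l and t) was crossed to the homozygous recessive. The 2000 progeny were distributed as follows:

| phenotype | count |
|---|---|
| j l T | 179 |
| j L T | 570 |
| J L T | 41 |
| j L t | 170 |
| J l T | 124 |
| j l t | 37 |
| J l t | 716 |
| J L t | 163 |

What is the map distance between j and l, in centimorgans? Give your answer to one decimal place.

21.0 centimorgans

The two most frequent reciprocal classes, J l t and j L T, are the parental types, so the F1 was J l t / j L T.
The two rarest classes, j l t and J L T, are the double crossovers. Comparing them with the parentals, only the j allele has switched, so j is the middle locus and the order is t – j – l.
Crossovers in the j–l interval produce the single-crossover classes J L t and j l T (163 + 179 = 342) plus the double crossovers (78).
RF(j–l) = (342 + 78) / 2000 = 420/2000 = 0.2100 → 21.0 centimorgans.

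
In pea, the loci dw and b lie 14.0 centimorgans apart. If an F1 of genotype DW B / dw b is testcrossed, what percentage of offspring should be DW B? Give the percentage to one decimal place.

43.0%

A map distance of 14.0 centimorgans corresponds to a recombination frequency of 0.140.
The F1 is DW B / dw b, so DW B is a parental gamete class with expected frequency (1 − r)/2 = 0.860/2 = 0.4300.
That is 0.4300 = 43.0% of the progeny.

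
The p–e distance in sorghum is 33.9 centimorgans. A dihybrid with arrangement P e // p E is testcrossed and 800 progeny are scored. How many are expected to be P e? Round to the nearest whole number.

A map distance of 33.9 centimorgans corresponds to a recombination frequency of 0.339.
The F1 is P e / p E, so P e is a parental gamete class with expected frequency (1 − r)/2 = 0.661/2 = 0.3305.
Expected number = 0.3305 × 800 = 264.40 ≈ 264.

264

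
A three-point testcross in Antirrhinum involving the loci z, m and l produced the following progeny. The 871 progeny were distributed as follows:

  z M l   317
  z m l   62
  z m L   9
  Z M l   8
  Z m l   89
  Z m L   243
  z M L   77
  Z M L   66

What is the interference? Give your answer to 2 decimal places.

0.44

The two most frequent reciprocal classes, Z m L and z M l, are the parental types, so the F1 was Z m L / z M l.
The two rarest classes, z m L and Z M l, are the double crossovers. Comparing them with the parentals, only the z allele has switched, so z is the middle locus and the order is m – z – l.
m–z: (128 + 17)/871 = 0.1665; z–l: (166 + 17)/871 = 0.2101.
Expected DCO frequency = 0.1665 × 0.2101 ≈ 0.03498; observed = 17/871 ≈ 0.01952.
Coefficient of coincidence = 0.01952/0.03498 ≈ 0.56; interference = 1 − 0.56 = 0.44.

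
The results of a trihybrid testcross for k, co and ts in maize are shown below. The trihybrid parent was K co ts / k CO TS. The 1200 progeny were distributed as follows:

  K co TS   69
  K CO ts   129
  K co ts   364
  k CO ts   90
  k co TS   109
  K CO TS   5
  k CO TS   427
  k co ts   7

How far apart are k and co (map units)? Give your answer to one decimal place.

The two rarest classes, k co ts and K CO TS, are the double crossovers. Comparing them with the parentals, only the k allele has switched, so k is the middle locus and the order is co – k – ts.
Crossovers in the co–k interval produce the single-crossover classes K CO ts and k co TS (129 + 109 = 238) plus the double crossovers (12).
RF(co–k) = (238 + 12) / 1200 = 250/1200 = 0.2083 → 20.8 map units.

20.8 map units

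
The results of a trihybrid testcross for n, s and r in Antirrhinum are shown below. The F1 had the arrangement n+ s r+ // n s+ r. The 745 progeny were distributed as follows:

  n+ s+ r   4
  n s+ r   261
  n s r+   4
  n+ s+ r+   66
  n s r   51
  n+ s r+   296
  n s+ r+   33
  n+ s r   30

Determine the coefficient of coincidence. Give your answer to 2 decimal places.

0.67

The two rarest classes, n s r+ and n+ s+ r, are the double crossovers. Comparing them with the parentals, only the n allele has switched, so n is the middle locus and the order is r – n – s.
r–n: (63 + 8)/745 = 0.0953; n–s: (117 + 8)/745 = 0.1678.
Expected DCO frequency = 0.0953 × 0.1678 ≈ 0.01599; observed = 8/745 ≈ 0.01074.
Coefficient of coincidence = 0.01074/0.01599 ≈ 0.67.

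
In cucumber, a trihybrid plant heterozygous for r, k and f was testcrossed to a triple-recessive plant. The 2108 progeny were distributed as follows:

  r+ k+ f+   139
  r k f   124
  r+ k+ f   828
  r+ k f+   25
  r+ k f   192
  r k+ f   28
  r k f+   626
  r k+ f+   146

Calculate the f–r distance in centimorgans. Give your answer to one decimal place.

15.0 centimorgans

The two most frequent reciprocal classes, r+ k+ f and r k f+, are the parental types, so the F1 was r+ k+ f / r k f+.
The two rarest classes, r k+ f and r+ k f+, are the double crossovers. Comparing them with the parentals, only the r allele has switched, so r is the middle locus and the order is f – r – k.
Crossovers in the f–r interval produce the single-crossover classes r+ k+ f+ and r k f (139 + 124 = 263) plus the double crossovers (53).
RF(f–r) = (263 + 53) / 2108 = 316/2108 = 0.1499 → 15.0 centimorgans.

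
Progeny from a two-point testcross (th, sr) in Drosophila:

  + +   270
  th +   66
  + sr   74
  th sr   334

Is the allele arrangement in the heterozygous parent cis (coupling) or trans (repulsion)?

The two most frequent classes are + + (270) and th sr (334); these are the parental (non-recombinant) types.
So the F1 carried + + on one chromosome and th sr on the other — the recessive alleles are on the same chromosome (cis / coupling).

cis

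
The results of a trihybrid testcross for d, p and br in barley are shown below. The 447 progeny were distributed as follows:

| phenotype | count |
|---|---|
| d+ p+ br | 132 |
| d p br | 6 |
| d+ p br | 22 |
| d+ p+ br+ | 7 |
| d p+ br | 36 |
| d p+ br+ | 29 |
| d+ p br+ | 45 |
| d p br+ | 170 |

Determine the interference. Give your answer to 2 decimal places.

The two most frequent reciprocal classes, d p br+ and d+ p+ br, are the parental types, so the F1 was d p br+ / d+ p+ br.
The two rarest classes, d p br and d+ p+ br+, are the double crossovers. Comparing them with the parentals, only the br allele has switched, so br is the middle locus and the order is p – br – d.
p–br: (51 + 13)/447 = 0.1432; br–d: (81 + 13)/447 = 0.2103.
Expected DCO frequency = 0.1432 × 0.2103 ≈ 0.03011; observed = 13/447 ≈ 0.02908.
Coefficient of coincidence = 0.02908/0.03011 ≈ 0.97; interference = 1 − 0.97 = 0.03.

0.03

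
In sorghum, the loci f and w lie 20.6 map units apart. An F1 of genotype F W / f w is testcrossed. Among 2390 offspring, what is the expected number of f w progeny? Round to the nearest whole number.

949

A map distance of 20.6 map units corresponds to a recombination frequency of 0.206.
The F1 is F W / f w, so f w is a parental gamete class with expected frequency (1 − r)/2 = 0.794/2 = 0.3970.
Expected number = 0.3970 × 2390 = 948.83 ≈ 949.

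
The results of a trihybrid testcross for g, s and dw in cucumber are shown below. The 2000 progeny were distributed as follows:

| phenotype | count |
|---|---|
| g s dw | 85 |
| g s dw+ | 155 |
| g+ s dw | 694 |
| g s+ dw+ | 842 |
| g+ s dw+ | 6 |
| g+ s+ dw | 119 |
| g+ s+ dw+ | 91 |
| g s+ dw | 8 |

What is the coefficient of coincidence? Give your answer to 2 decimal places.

The two most frequent reciprocal classes, g+ s dw and g s+ dw+, are the parental types, so the F1 was g+ s dw / g s+ dw+.
The two rarest classes, g+ s dw+ and g s+ dw, are the double crossovers. Comparing them with the parentals, only the dw allele has switched, so dw is the middle locus and the order is s – dw – g.
s–dw: (274 + 14)/2000 = 0.1440; dw–g: (176 + 14)/2000 = 0.0950.
Expected DCO frequency = 0.1440 × 0.0950 ≈ 0.01368; observed = 14/2000 ≈ 0.00700.
Coefficient of coincidence = 0.00700/0.01368 ≈ 0.51.

0.51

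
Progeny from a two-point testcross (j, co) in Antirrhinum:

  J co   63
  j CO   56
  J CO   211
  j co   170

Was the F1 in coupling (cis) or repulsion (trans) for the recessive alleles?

cis

The two most frequent classes are J CO (211) and j co (170); these are the parental (non-recombinant) types.
So the F1 carried J CO on one chromosome and j co on the other — the recessive alleles are on the same chromosome (cis / coupling).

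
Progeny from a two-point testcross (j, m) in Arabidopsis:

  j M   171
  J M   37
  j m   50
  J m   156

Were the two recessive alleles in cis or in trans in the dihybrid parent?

The two most frequent classes are J m (156) and j M (171); these are the parental (non-recombinant) types.
So the F1 carried J m on one chromosome and j M on the other — the recessive alleles are on opposite chromosomes (trans / repulsion).

trans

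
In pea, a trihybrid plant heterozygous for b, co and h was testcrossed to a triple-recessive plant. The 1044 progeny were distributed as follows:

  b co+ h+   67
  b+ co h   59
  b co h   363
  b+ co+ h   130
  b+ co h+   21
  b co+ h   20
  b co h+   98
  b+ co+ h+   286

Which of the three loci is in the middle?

co

The two most frequent reciprocal classes, b co h and b+ co+ h+, are the parental types, so the F1 was b co h / b+ co+ h+.
The two rarest classes, b co+ h and b+ co h+, are the double crossovers. Comparing them with the parentals, only the co allele has switched, so co is the middle locus and the order is b – co – h.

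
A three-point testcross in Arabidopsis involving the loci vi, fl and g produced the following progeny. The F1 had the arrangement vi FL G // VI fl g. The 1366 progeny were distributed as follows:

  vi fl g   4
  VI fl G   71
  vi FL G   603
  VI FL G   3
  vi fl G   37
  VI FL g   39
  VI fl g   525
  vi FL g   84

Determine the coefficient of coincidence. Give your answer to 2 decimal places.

The two rarest classes, VI FL G and vi fl g, are the double crossovers. Comparing them with the parentals, only the vi allele has switched, so vi is the middle locus and the order is fl – vi – g.
fl–vi: (76 + 7)/1366 = 0.0608; vi–g: (155 + 7)/1366 = 0.1186.
Expected DCO frequency = 0.0608 × 0.1186 ≈ 0.00721; observed = 7/1366 ≈ 0.00512.
Coefficient of coincidence = 0.00512/0.00721 ≈ 0.71.

0.71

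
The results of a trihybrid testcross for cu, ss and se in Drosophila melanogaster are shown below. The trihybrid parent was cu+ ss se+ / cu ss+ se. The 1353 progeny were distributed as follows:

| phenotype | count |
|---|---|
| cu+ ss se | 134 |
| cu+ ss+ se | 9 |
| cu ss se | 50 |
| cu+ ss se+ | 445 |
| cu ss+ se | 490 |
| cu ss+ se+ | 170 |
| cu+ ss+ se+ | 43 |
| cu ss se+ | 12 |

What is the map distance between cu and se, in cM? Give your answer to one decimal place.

24.0 cM

The two rarest classes, cu ss se+ and cu+ ss+ se, are the double crossovers. Comparing them with the parentals, only the cu allele has switched, so cu is the middle locus and the order is ss – cu – se.
Crossovers in the cu–se interval produce the single-crossover classes cu+ ss se and cu ss+ se+ (134 + 170 = 304) plus the double crossovers (21).
RF(cu–se) = (304 + 21) / 1353 = 325/1353 = 0.2402 → 24.0 cM.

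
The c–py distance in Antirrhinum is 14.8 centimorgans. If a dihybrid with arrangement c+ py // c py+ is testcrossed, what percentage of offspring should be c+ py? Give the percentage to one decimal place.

42.6%

A map distance of 14.8 centimorgans corresponds to a recombination frequency of 0.148.
The F1 is c+ py / c py+, so c+ py is a parental gamete class with expected frequency (1 − r)/2 = 0.852/2 = 0.4260.
That is 0.4260 = 42.6% of the progeny.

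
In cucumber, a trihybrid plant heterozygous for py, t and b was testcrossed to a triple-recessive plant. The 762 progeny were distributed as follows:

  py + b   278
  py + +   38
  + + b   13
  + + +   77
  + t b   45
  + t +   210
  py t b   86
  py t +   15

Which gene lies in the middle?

The two most frequent reciprocal classes, + t + and py + b, are the parental types, so the F1 was + t + / py + b.
The two rarest classes, py t + and + + b, are the double crossovers. Comparing them with the parentals, only the py allele has switched, so py is the middle locus and the order is b – py – t.

py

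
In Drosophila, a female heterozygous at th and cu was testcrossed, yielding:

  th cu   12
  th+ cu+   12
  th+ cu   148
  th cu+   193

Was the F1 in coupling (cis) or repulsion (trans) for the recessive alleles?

The two most frequent classes are th+ cu (148) and th cu+ (193); these are the parental (non-recombinant) types.
So the F1 carried th+ cu on one chromosome and th cu+ on the other — the recessive alleles are on opposite chromosomes (trans / repulsion).

trans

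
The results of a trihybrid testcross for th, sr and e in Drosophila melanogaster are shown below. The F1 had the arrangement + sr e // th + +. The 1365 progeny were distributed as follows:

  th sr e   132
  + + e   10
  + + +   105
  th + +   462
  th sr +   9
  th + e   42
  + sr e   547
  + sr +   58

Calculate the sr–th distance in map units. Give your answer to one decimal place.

18.8 map units

The two rarest classes, + + e and th sr +, are the double crossovers. Comparing them with the parentals, only the sr allele has switched, so sr is the middle locus and the order is e – sr – th.
Crossovers in the sr–th interval produce the single-crossover classes th sr e and + + + (132 + 105 = 237) plus the double crossovers (19).
RF(sr–th) = (237 + 19) / 1365 = 256/1365 = 0.1875 → 18.8 map units.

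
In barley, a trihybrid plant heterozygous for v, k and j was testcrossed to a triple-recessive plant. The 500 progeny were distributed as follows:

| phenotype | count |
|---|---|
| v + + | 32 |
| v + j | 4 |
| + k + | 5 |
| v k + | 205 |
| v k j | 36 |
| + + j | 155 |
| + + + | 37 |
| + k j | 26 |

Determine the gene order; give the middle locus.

v

The two most frequent reciprocal classes, v k + and + + j, are the parental types, so the F1 was v k + / + + j.
The two rarest classes, + k + and v + j, are the double crossovers. Comparing them with the parentals, only the v allele has switched, so v is the middle locus and the order is k – v – j.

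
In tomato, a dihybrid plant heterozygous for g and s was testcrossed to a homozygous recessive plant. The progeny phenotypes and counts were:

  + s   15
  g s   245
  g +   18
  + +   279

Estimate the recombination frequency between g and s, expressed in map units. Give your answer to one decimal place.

5.9 map units

The two most frequent classes, + + (279) and g s (245), are the parental types, so the F1 was + + / g s.
The recombinant classes are + s and g +: 15 + 18 = 33.
Recombination frequency = 33/557 = 0.0592 ≈ 5.9%, i.e. 5.9 map units.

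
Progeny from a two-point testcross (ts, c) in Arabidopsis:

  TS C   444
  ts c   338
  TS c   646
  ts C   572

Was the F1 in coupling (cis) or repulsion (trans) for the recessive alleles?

The two most frequent classes are TS c (646) and ts C (572); these are the parental (non-recombinant) types.
So the F1 carried TS c on one chromosome and ts C on the other — the recessive alleles are on opposite chromosomes (trans / repulsion).

trans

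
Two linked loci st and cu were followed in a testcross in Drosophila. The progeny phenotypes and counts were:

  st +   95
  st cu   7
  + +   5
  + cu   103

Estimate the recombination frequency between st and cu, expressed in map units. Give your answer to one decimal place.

5.7 map units

The two most frequent classes, + cu (103) and st + (95), are the parental types, so the F1 was + cu / st +.
The recombinant classes are + + and st cu: 5 + 7 = 12.
Recombination frequency = 12/210 = 0.0571 ≈ 5.7%, i.e. 5.7 map units.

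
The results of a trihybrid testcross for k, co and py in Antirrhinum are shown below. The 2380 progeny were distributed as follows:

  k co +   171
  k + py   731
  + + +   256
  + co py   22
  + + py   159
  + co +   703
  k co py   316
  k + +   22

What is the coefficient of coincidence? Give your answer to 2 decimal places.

0.45

The two most frequent reciprocal classes, k + py and + co +, are the parental types, so the F1 was k + py / + co +.
The two rarest classes, k + + and + co py, are the double crossovers. Comparing them with the parentals, only the py allele has switched, so py is the middle locus and the order is co – py – k.
co–py: (572 + 44)/2380 = 0.2588; py–k: (330 + 44)/2380 = 0.1571.
Expected DCO frequency = 0.2588 × 0.1571 ≈ 0.04066; observed = 44/2380 ≈ 0.01849.
Coefficient of coincidence = 0.01849/0.04066 ≈ 0.45.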